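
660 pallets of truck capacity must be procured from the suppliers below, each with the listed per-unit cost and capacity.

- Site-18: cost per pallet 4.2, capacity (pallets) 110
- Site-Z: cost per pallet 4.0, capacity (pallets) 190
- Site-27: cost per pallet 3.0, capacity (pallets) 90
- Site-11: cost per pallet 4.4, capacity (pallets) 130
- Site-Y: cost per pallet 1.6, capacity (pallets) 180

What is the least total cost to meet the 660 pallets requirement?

Fill from the cheapest supplier first.
Take 180 from Site-Y at 1.6 ; need 480 more.
Take 90 from Site-27 at 3.0 ; need 390 more.
Site-Z (4.0): use full 190 ; 200 pallets to go.
Site-18 at 4.2: take all 110 pallets ; 90 still needed.
Site-11 at 4.4: take 90 of its 130 ; requirement met.
Cost = 180×1.6 + 90×3.0 + 190×4.0 + 110×4.2 + 90×4.4 = 2176.

2176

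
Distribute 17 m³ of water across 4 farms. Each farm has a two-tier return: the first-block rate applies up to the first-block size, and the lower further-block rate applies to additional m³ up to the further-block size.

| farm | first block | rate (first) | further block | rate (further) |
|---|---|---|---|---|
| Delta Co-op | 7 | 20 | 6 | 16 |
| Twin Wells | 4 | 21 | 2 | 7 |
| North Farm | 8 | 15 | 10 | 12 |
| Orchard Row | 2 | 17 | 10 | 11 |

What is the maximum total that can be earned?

Treat each block as its own option and order by rate: Twin Wells/tier1 21 > Delta Co-op/tier1 20 > Orchard Row/tier1 17 > Delta Co-op/tier2 16 > North Farm/tier1 15 > North Farm/tier2 12 > Orchard Row/tier2 11 > Twin Wells/tier2 7.
Twin Wells/tier1 (21): +4 — 13 left.
Delta Co-op/tier1 (20): +7 — 6 left.
Orchard Row tier1 at 17: fill all 2 — 4 left.
Delta Co-op tier2 at 16: only 4 left, fill 4.
Total = 21×4 + 20×7 + 17×2 + 16×4 = 322.

322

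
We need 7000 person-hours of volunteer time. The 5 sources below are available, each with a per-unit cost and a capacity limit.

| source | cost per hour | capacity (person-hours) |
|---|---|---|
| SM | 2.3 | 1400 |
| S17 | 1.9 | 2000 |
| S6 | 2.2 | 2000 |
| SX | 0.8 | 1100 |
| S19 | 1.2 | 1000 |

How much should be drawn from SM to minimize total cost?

900

Use sources in increasing cost order.
SX at 0.8: take all 1100 person-hours → 5900 still needed.
S19 (1.2): use full 1000 → 4900 person-hours to go.
Take 2000 from S17 at 1.9 → need 2900 more.
S6 (2.2): use full 2000 → 900 person-hours to go.
Take 900 from SM at 2.3 to finish.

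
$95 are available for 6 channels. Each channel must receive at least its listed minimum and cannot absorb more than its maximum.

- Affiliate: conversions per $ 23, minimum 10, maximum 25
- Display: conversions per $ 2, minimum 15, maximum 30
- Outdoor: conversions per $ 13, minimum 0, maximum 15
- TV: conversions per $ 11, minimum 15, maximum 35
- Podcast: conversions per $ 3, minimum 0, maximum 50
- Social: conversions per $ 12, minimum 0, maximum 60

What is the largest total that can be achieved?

Meeting every minimum uses 10+15+0+15+0+0 = 40 $, leaving 55.
Rank by conversions per $: Affiliate 23 > Outdoor 13 > Social 12 > TV 11 > Podcast 3 > Display 2.
Affiliate: +15 to 25 (cap) — 40 left.
Outdoor: +15 to 15 (cap) — 25 left.
Social: +25 (room for 60) → 25. Pool exhausted.
Total = 23×25 + 2×15 + 13×15 + 11×15 + 12×25 = 1265.

1265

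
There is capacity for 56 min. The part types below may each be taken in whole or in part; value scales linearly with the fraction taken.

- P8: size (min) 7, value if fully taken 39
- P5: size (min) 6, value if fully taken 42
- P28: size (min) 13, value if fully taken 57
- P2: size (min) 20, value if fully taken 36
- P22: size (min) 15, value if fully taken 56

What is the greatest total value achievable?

221

Rank by value-to-size ratio: P5 42/6≈7, P8 39/7≈5.57, P28 57/13≈4.38, P22 56/15≈3.73, P2 36/20≈1.8.
P5: take in full, 6 min for value 42 ; 50 left.
P8: take in full, 7 min for value 39 ; 43 left.
All 13 min of P28 fit (value 57) ; 30 remain.
All 15 min of P22 fit (value 56) ; 15 remain.
15 min left: a 15/20 share of P2 gives 36×15/20 = 27.
Total value = 221.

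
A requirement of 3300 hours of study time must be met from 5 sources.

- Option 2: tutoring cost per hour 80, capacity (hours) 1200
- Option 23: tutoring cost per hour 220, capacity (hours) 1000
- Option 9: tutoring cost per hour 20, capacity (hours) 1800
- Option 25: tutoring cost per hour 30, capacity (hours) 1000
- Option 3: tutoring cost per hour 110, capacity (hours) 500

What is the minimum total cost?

Cheapest first:
Option 9 at 20: take all 1800 hours → 1500 still needed.
Option 25 at 30: take all 1000 hours → 500 still needed.
Take 500 from Option 2 at 80 to finish.
Option 3, Option 23: unused.
Cost = 1800×20 + 1000×30 + 500×80 = 106000.

106000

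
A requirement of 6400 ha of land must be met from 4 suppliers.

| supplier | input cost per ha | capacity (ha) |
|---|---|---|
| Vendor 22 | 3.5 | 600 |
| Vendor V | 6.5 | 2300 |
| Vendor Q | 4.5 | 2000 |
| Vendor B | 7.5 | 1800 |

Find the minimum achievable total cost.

Use suppliers in increasing cost order.
Take 600 from Vendor 22 at 3.5 ; need 5800 more.
Take 2000 from Vendor Q at 4.5 ; need 3800 more.
Vendor V at 6.5: take all 2300 ha ; 1500 still needed.
Vendor B (7.5): take the remaining 1500 ; done.
Cost = 600×3.5 + 2000×4.5 + 2300×6.5 + 1500×7.5 = 37300.

37300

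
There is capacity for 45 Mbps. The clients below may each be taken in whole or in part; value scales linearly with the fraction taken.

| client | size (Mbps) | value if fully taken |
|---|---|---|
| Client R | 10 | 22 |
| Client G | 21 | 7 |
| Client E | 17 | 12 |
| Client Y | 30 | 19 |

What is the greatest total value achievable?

Best value per unit of size first: Client R 22/10≈2.2, Client E 12/17≈0.706, Client Y 19/30≈0.633, Client G 7/21≈0.333.
All 10 Mbps of Client R fit (value 22) — 35 remain.
Client E: take in full, 17 Mbps for value 12 — 18 left.
18 Mbps left: a 18/30 share of Client Y gives 19×18/30 = 11.4.
Total value = 45.4.

45.4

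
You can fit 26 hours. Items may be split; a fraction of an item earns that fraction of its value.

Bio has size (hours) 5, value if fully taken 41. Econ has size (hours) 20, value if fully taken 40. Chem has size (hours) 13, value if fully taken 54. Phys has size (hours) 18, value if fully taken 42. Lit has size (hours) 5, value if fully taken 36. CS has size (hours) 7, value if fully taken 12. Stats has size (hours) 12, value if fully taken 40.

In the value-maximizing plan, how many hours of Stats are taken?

3

Sort by value density: Bio 41/5≈8.2, Lit 36/5≈7.2, Chem 54/13≈4.15, Stats 40/12≈3.33, Phys 42/18≈2.33, Econ 40/20≈2, CS 12/7≈1.71.
Bio: take in full, 5 hours for value 41 ; 21 left.
Lit: take in full, 5 hours for value 36 ; 16 left.
Chem: take in full, 13 hours for value 54 ; 3 left.
Only 3 hours remain; take 3/12 of Stats for value 40×3/12 = 10.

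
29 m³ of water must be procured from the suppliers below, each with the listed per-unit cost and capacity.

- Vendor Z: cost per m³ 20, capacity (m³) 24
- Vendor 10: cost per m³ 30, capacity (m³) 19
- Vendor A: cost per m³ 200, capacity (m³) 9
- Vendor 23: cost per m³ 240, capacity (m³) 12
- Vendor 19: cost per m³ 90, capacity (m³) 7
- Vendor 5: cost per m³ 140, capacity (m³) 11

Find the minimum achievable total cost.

Use suppliers in increasing cost order.
Vendor Z (20): use full 24 ; 5 m³ to go.
Vendor 10 (30): take the remaining 5 ; done.
Vendor 19, Vendor 5, Vendor A, Vendor 23: unused.
Cost = 24×20 + 5×30 = 630.

630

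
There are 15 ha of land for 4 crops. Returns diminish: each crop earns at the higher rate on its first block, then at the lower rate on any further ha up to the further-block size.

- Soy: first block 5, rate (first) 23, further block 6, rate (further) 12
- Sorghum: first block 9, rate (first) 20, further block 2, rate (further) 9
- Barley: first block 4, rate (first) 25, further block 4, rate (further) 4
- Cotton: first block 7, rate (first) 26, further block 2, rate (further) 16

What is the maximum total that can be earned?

374

Treat each block as its own option and order by rate: Cotton/T1 26 > Barley/T1 25 > Soy/T1 23 > Sorghum/T1 20 > Cotton/T2 16 > Soy/T2 12 > Sorghum/T2 9 > Barley/T2 4.
Cotton/T1 (26): +7 → 8 left.
Barley T1 at 25: fill all 4 → 4 left.
Soy/T1: +4 of 5 at 23; pool empty.
Total = 26×7 + 25×4 + 23×4 = 374.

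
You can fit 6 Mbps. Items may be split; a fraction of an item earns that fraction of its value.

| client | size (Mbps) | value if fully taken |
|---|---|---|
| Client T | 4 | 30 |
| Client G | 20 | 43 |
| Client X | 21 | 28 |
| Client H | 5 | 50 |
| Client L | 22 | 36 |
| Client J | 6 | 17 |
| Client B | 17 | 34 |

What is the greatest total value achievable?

57.5

Sort by value density: Client H 50/5≈10, Client T 30/4≈7.5, Client J 17/6≈2.83, Client G 43/20≈2.15, Client B 34/17≈2, Client L 36/22≈1.64, Client X 28/21≈1.33.
Client H: take in full, 5 Mbps for value 50 → 1 left.
1 Mbps left: a 1/4 share of Client T gives 30×1/4 = 7.5.
Total value = 57.5.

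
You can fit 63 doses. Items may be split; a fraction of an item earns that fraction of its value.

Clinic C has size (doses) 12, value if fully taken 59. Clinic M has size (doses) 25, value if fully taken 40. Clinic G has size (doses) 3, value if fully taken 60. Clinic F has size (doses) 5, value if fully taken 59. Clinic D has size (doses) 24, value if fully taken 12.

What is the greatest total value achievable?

Rank by value-to-size ratio: Clinic G 60/3≈20, Clinic F 59/5≈11.8, Clinic C 59/12≈4.92, Clinic M 40/25≈1.6, Clinic D 12/24≈0.5.
All 3 doses of Clinic G fit (value 60) — 60 remain.
All 5 doses of Clinic F fit (value 59) — 55 remain.
Clinic C: take in full, 12 doses for value 59 — 43 left.
Clinic M: take in full, 25 doses for value 40 — 18 left.
18 doses left: a 18/24 share of Clinic D gives 12×18/24 = 9.
Total value = 227.

227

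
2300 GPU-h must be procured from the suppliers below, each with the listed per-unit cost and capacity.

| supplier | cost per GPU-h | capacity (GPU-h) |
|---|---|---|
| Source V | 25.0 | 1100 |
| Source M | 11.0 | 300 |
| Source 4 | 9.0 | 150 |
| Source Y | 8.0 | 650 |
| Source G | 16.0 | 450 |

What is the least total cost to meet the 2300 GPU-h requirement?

Cheapest first:
Take 650 from Source Y at 8.0 — need 1650 more.
Source 4 at 9.0: take all 150 GPU-h — 1500 still needed.
Take 300 from Source M at 11.0 — need 1200 more.
Take 450 from Source G at 16.0 — need 750 more.
Source V at 25.0: take 750 of its 1100 — requirement met.
Cost = 650×8.0 + 150×9.0 + 300×11.0 + 450×16.0 + 750×25.0 = 35800.

35800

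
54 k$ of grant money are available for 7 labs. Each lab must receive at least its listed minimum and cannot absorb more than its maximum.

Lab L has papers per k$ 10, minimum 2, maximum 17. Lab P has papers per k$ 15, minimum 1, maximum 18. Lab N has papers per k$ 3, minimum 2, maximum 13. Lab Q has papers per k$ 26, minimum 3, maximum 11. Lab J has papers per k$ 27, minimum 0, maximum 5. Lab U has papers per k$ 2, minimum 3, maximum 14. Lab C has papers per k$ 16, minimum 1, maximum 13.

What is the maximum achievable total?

Meeting every minimum uses 2+1+2+3+0+3+1 = 12 k$, leaving 42.
Order the labs by papers per k$: Lab J 27 > Lab Q 26 > Lab C 16 > Lab P 15 > Lab L 10 > Lab N 3 > Lab U 2.
Lab J: +5 to 5 (cap) → 37 left.
Lab Q takes 8 more to reach its cap of 11 → 29 left.
Lab C takes 12 more to reach its cap of 13 → 17 left.
Lab P takes 17 more to reach its cap of 18 → 0 left.
Total = 10×2 + 15×18 + 3×2 + 26×11 + 27×5 + 2×3 + 16×13 = 931.

931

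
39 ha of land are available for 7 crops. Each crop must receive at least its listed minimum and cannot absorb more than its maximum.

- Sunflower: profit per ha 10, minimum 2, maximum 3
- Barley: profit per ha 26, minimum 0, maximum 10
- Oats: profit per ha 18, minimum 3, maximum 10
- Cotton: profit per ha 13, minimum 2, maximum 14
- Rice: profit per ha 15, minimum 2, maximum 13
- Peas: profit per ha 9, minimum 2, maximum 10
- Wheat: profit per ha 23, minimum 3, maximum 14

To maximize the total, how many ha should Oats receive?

Meeting every minimum uses 2+0+3+2+2+2+3 = 14 ha, leaving 25.
Order the crops by profit per ha: Barley 26 > Wheat 23 > Oats 18 > Rice 15 > Cotton 13 > Sunflower 10 > Peas 9.
Give Barley 10 more to hit its cap of 10 — 15 left.
Give Wheat 11 more to hit its cap of 14 — 4 left.
Oats has room for 7 more but only 4 remain, so it gets 7.

7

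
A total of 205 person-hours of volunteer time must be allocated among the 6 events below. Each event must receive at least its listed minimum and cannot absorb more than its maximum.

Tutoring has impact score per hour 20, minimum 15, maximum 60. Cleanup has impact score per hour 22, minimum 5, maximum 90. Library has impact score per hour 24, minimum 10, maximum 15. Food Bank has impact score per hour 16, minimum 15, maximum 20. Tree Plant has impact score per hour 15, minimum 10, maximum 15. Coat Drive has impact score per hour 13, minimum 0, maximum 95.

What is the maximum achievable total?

Meeting every minimum uses 15+5+10+15+10+0 = 55 person-hours, leaving 150.
Rank by impact score per hour: Library 24 > Cleanup 22 > Tutoring 20 > Food Bank 16 > Tree Plant 15 > Coat Drive 13.
Library takes 5 more to reach its cap of 15 — 145 left.
Give Cleanup 85 more to hit its cap of 90 — 60 left.
Tutoring takes 45 more to reach its cap of 60 — 15 left.
Give Food Bank 5 more to hit its cap of 20 — 10 left.
Tree Plant: +5 to 15 (cap) — 5 left.
Only 5 left; Coat Drive takes them to reach 5.
Total = 20×60 + 22×90 + 24×15 + 16×20 + 15×15 + 13×5 = 4150.

4150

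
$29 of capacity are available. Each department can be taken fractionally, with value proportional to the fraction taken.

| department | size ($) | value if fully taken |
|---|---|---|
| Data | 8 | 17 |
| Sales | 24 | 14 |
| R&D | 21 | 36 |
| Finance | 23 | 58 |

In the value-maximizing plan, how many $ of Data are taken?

6

Rank by value-to-size ratio: Finance 58/23≈2.52, Data 17/8≈2.12, R&D 36/21≈1.71, Sales 14/24≈0.583.
Take all of Finance (23 $, value 58) ; 6 $ left.
6 $ left: a 6/8 share of Data gives 17×6/8 = 12.75.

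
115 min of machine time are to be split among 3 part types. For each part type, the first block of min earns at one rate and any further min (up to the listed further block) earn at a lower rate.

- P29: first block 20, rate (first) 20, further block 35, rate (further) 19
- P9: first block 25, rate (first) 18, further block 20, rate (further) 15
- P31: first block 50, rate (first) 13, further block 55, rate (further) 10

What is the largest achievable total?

Treat each block as its own option and order by rate: P29/tier1 20 > P29/tier2 19 > P9/tier1 18 > P9/tier2 15 > P31/tier1 13 > P31/tier2 10.
P29/tier1 (20): +20 — 95 left.
P29 tier2 at 19: fill all 35 — 60 left.
Fill P9 tier1 block (25 at 18) — 35 left.
P9/tier2 (15): +20 — 15 left.
15 remain; put them into P31 tier1 at 13.
Total = 20×20 + 19×35 + 18×25 + 15×20 + 13×15 = 2010.

2010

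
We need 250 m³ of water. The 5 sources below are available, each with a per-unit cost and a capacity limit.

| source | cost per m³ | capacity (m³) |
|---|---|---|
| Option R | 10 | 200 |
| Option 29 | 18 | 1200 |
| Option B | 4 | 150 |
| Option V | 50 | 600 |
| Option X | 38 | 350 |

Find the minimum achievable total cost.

1600

Cheapest first:
Take 150 from Option B at 4 → need 100 more.
Option R at 10: take 100 of its 200 → requirement met.
Option 29, Option X, Option V: unused.
Cost = 150×4 + 100×10 = 1600.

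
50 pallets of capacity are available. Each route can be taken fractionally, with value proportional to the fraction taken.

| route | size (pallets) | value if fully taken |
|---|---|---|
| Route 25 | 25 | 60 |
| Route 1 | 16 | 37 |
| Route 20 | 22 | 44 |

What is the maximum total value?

115

Sort by value density: Route 25 60/25≈2.4, Route 1 37/16≈2.31, Route 20 44/22≈2.
Route 25: take in full, 25 pallets for value 60 ; 25 left.
Take all of Route 1 (16 pallets, value 37) ; 9 pallets left.
9 pallets left: a 9/22 share of Route 20 gives 44×9/22 = 18.
Total value = 115.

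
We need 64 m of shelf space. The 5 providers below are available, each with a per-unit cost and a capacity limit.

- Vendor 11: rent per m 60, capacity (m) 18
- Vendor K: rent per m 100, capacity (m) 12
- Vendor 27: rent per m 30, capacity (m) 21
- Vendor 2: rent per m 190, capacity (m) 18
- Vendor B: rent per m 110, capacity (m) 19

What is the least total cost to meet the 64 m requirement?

Fill from the cheapest provider first.
Vendor 27 at 30: take all 21 m → 43 still needed.
Vendor 11 (60): use full 18 → 25 m to go.
Vendor K (100): use full 12 → 13 m to go.
Take 13 from Vendor B at 110 to finish.
Vendor 2: unused.
Cost = 21×30 + 18×60 + 12×100 + 13×110 = 4340.

4340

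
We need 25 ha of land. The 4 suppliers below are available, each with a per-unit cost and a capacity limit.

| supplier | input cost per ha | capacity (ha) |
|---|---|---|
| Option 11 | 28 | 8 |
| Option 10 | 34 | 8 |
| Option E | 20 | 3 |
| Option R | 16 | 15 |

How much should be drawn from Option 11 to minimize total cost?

Fill from the cheapest supplier first.
Take 15 from Option R at 16 — need 10 more.
Option E (20): use full 3 — 7 ha to go.
Option 11 (28): take the remaining 7 — done.
Option 10: unused.

7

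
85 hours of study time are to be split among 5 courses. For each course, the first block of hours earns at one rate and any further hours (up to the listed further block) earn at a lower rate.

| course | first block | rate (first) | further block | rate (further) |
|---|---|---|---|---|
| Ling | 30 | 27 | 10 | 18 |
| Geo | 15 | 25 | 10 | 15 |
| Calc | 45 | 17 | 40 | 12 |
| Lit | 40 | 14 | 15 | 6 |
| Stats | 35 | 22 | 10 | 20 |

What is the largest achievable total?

2055

Rank every tier by rate: Ling/first 27 > Geo/first 25 > Stats/first 22 > Stats/second 20 > Ling/second 18 > Calc/first 17 > Geo/second 15 > Lit/first 14 > Calc/second 12 > Lit/second 6.
Ling/first (27): +30 — 55 left.
Geo first at 25: fill all 15 — 40 left.
Stats/first (22): +35 — 5 left.
5 remain; put them into Stats second at 20.
Total = 27×30 + 25×15 + 22×35 + 20×5 = 2055.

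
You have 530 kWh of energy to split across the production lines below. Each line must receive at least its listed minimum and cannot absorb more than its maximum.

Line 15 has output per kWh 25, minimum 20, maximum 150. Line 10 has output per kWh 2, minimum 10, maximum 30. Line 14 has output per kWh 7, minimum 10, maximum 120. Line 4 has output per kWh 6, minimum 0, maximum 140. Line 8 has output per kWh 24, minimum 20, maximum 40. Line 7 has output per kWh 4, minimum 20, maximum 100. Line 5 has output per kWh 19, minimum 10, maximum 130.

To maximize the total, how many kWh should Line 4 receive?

Meeting every minimum uses 20+10+10+0+20+20+10 = 90 kWh, leaving 440.
Rank by output per kWh: Line 15 25 > Line 8 24 > Line 5 19 > Line 14 7 > Line 4 6 > Line 7 4 > Line 10 2.
Line 15: +130 to 150 (cap) — 310 left.
Give Line 8 20 more to hit its cap of 40 — 290 left.
Give Line 5 120 more to hit its cap of 130 — 170 left.
Line 14 takes 110 more to reach its cap of 120 — 60 left.
Only 60 left; Line 4 takes them to reach 60.

60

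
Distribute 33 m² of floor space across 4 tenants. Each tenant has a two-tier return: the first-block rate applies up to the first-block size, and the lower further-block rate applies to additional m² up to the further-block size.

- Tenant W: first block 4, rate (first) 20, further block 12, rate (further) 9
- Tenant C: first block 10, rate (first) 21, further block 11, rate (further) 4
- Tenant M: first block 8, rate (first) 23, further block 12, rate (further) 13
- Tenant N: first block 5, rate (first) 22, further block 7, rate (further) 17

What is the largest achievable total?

686

Rank every tier by rate: Tenant M/tier1 23 > Tenant N/tier1 22 > Tenant C/tier1 21 > Tenant W/tier1 20 > Tenant N/tier2 17 > Tenant M/tier2 13 > Tenant W/tier2 9 > Tenant C/tier2 4.
Tenant M tier1 at 23: fill all 8 ; 25 left.
Tenant N/tier1 (22): +5 ; 20 left.
Tenant C/tier1 (21): +10 ; 10 left.
Tenant W/tier1 (20): +4 ; 6 left.
Tenant N/tier2: +6 of 7 at 17; pool empty.
Total = 23×8 + 22×5 + 21×10 + 20×4 + 17×6 = 686.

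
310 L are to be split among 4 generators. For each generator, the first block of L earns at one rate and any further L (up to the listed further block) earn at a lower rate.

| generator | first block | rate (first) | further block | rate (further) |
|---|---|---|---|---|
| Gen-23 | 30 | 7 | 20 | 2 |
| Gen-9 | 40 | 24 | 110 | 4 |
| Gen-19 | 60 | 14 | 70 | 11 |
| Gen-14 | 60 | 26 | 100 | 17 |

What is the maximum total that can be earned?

Order all 8 blocks by rate: Gen-14/T1 26 > Gen-9/T1 24 > Gen-14/T2 17 > Gen-19/T1 14 > Gen-19/T2 11 > Gen-23/T1 7 > Gen-9/T2 4 > Gen-23/T2 2.
Gen-14 T1 at 26: fill all 60 → 250 left.
Fill Gen-9 T1 block (40 at 24) → 210 left.
Gen-14/T2 (17): +100 → 110 left.
Gen-19 T1 at 14: fill all 60 → 50 left.
50 remain; put them into Gen-19 T2 at 11.
Total = 26×60 + 24×40 + 17×100 + 14×60 + 11×50 = 5610.

5610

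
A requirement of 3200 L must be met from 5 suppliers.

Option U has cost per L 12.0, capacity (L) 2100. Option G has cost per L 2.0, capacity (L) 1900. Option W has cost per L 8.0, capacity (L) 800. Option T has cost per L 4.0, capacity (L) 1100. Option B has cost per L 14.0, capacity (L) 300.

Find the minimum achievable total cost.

Use suppliers in increasing cost order.
Take 1900 from Option G at 2.0 ; need 1300 more.
Take 1100 from Option T at 4.0 ; need 200 more.
Option W (8.0): take the remaining 200 ; done.
Option U, Option B: unused.
Cost = 1900×2.0 + 1100×4.0 + 200×8.0 = 9800.

9800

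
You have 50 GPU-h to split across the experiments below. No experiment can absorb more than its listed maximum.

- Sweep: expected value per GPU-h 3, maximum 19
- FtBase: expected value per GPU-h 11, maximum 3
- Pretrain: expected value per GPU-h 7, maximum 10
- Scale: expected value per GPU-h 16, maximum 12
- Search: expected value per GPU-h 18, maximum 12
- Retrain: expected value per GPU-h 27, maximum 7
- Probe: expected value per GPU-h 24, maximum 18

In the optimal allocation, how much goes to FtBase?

Rank by expected value per GPU-h: Retrain 27 > Probe 24 > Search 18 > Scale 16 > FtBase 11 > Pretrain 7 > Sweep 3.
Retrain takes 7 to reach its cap of 7 → 43 left.
Probe takes 18 to reach its cap of 18 → 25 left.
Search takes 12 to reach its cap of 12 → 13 left.
Give Scale 12 to hit its cap of 12 → 1 left.
FtBase: +1 (room for 3) → 1. Pool exhausted.

1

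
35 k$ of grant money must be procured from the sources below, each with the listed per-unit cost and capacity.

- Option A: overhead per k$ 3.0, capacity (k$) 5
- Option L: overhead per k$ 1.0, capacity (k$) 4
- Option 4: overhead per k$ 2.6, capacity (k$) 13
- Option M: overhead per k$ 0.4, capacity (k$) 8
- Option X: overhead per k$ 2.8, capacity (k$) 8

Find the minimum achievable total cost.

69.4

Use sources in increasing cost order.
Take 8 from Option M at 0.4 → need 27 more.
Option L at 1.0: take all 4 k$ → 23 still needed.
Option 4 (2.6): use full 13 → 10 k$ to go.
Take 8 from Option X at 2.8 → need 2 more.
Option A (3.0): take the remaining 2 → done.
Cost = 8×0.4 + 4×1.0 + 13×2.6 + 8×2.8 + 2×3.0 = 69.4.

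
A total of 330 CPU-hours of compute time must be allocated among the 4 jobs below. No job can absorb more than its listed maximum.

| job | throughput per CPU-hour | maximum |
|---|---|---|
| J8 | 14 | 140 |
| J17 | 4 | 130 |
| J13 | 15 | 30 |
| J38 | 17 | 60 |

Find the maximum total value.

Rank by throughput per CPU-hour: J38 17 > J13 15 > J8 14 > J17 4.
J38: +60 to 60 (cap) → 270 left.
Give J13 30 to hit its cap of 30 → 240 left.
Give J8 140 to hit its cap of 140 → 100 left.
Only 100 left; J17 takes them to reach 100.
Total = 14×140 + 4×100 + 15×30 + 17×60 = 3830.

3830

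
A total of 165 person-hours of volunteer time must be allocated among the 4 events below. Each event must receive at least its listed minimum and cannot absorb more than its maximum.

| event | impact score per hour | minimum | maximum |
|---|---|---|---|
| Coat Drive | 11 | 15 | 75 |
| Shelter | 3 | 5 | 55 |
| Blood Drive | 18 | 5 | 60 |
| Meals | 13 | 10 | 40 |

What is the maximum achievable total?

Meeting every minimum uses 15+5+5+10 = 35 person-hours, leaving 130.
Highest impact score per hour first: Blood Drive 18 > Meals 13 > Coat Drive 11 > Shelter 3.
Give Blood Drive 55 more to hit its cap of 60 → 75 left.
Meals: +30 to 40 (cap) → 45 left.
Coat Drive has room for 60 more but only 45 remain, so it gets 60.
Total = 11×60 + 3×5 + 18×60 + 13×40 = 2275.

2275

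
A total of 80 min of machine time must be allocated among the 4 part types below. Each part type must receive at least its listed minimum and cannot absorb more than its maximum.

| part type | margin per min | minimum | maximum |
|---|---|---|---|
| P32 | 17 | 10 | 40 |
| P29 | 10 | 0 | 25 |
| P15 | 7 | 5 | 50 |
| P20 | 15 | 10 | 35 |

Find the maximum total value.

Meeting every minimum uses 10+0+5+10 = 25 min, leaving 55.
Highest margin per min first: P32 17 > P20 15 > P29 10 > P15 7.
Give P32 30 more to hit its cap of 40 — 25 left.
Give P20 25 more to hit its cap of 35 — 0 left.
Total = 17×40 + 7×5 + 15×35 = 1240.

1240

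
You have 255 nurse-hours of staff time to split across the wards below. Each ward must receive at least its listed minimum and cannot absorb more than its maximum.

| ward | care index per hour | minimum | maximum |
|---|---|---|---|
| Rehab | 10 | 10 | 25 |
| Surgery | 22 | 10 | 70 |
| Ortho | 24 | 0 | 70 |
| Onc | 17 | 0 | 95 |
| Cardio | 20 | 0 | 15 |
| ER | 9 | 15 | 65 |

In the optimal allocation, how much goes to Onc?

Meeting every minimum uses 10+10+0+0+0+15 = 35 nurse-hours, leaving 220.
Highest care index per hour first: Ortho 24 > Surgery 22 > Cardio 20 > Onc 17 > Rehab 10 > ER 9.
Give Ortho 70 more to hit its cap of 70 ; 150 left.
Surgery: +60 to 70 (cap) ; 90 left.
Cardio takes 15 more to reach its cap of 15 ; 75 left.
Onc has room for 95 more but only 75 remain, so it gets 75.

75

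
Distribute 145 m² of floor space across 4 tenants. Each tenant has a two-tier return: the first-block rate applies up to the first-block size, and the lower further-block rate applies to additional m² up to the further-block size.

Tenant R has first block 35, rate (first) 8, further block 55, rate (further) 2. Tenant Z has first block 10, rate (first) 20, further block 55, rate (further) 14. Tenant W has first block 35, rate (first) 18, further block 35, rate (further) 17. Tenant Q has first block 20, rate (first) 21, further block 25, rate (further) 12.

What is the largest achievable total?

Order all 8 blocks by rate: Tenant Q/tier1 21 > Tenant Z/tier1 20 > Tenant W/tier1 18 > Tenant W/tier2 17 > Tenant Z/tier2 14 > Tenant Q/tier2 12 > Tenant R/tier1 8 > Tenant R/tier2 2.
Tenant Q/tier1 (21): +20 — 125 left.
Tenant Z tier1 at 20: fill all 10 — 115 left.
Tenant W tier1 at 18: fill all 35 — 80 left.
Fill Tenant W tier2 block (35 at 17) — 45 left.
Tenant Z/tier2: +45 of 55 at 14; pool empty.
Total = 21×20 + 20×10 + 18×35 + 17×35 + 14×45 = 2475.

2475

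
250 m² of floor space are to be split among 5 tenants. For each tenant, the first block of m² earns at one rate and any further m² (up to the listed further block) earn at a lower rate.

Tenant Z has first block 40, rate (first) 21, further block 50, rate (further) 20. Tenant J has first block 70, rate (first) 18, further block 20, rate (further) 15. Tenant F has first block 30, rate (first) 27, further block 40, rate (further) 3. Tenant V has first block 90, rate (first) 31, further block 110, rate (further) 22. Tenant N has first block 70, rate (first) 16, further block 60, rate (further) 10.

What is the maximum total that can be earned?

Order all 10 blocks by rate: Tenant V/T1 31 > Tenant F/T1 27 > Tenant V/T2 22 > Tenant Z/T1 21 > Tenant Z/T2 20 > Tenant J/T1 18 > Tenant N/T1 16 > Tenant J/T2 15 > Tenant N/T2 10 > Tenant F/T2 3.
Tenant V T1 at 31: fill all 90 ; 160 left.
Tenant F T1 at 27: fill all 30 ; 130 left.
Tenant V T2 at 22: fill all 110 ; 20 left.
20 remain; put them into Tenant Z T1 at 21.
Total = 31×90 + 27×30 + 22×110 + 21×20 = 6440.

6440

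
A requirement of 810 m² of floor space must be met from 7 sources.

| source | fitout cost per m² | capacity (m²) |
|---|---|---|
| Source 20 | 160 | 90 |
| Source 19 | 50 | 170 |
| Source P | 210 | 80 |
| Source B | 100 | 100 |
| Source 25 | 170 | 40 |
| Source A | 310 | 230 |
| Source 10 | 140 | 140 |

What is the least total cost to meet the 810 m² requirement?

135000

Use sources in increasing cost order.
Source 19 (50): use full 170 — 640 m² to go.
Source B (100): use full 100 — 540 m² to go.
Take 140 from Source 10 at 140 — need 400 more.
Source 20 at 160: take all 90 m² — 310 still needed.
Source 25 at 170: take all 40 m² — 270 still needed.
Take 80 from Source P at 210 — need 190 more.
Source A at 310: take 190 of its 230 — requirement met.
Cost = 170×50 + 100×100 + 140×140 + 90×160 + 40×170 + 80×210 + 190×310 = 135000.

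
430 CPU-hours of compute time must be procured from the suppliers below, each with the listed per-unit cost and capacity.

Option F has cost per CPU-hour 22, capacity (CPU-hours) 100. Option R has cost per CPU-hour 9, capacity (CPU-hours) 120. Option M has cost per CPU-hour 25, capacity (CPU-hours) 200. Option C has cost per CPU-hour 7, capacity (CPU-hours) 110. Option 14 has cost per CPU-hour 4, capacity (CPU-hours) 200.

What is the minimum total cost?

2650

Use suppliers in increasing cost order.
Option 14 at 4: take all 200 CPU-hours ; 230 still needed.
Take 110 from Option C at 7 ; need 120 more.
Take 120 from Option R at 9 ; need 0 more.
Option F, Option M: unused.
Cost = 200×4 + 110×7 + 120×9 = 2650.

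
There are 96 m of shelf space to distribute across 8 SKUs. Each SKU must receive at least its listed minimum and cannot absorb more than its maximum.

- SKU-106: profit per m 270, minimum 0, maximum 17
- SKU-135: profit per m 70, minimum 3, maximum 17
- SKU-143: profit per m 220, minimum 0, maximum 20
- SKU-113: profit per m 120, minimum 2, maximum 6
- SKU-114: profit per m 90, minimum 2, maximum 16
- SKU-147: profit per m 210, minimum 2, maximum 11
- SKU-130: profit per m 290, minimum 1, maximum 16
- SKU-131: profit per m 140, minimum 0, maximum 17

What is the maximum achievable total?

Meeting every minimum uses 0+3+0+2+2+2+1+0 = 10 m, leaving 86.
Rank by profit per m: SKU-130 290 > SKU-106 270 > SKU-143 220 > SKU-147 210 > SKU-131 140 > SKU-113 120 > SKU-114 90 > SKU-135 70.
Give SKU-130 15 more to hit its cap of 16 → 71 left.
SKU-106 takes 17 more to reach its cap of 17 → 54 left.
Give SKU-143 20 more to hit its cap of 20 → 34 left.
SKU-147 takes 9 more to reach its cap of 11 → 25 left.
Give SKU-131 17 more to hit its cap of 17 → 8 left.
Give SKU-113 4 more to hit its cap of 6 → 4 left.
SKU-114 has room for 14 more but only 4 remain, so it gets 6.
Total = 270×17 + 70×3 + 220×20 + 120×6 + 90×6 + 210×11 + 290×16 + 140×17 = 19790.

19790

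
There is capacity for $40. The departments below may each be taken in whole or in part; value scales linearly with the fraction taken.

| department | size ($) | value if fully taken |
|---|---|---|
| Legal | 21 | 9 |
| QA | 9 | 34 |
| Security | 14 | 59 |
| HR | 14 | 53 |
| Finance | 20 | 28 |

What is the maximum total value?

150.2

Rank by value-to-size ratio: Security 59/14≈4.21, HR 53/14≈3.79, QA 34/9≈3.78, Finance 28/20≈1.4, Legal 9/21≈0.429.
Security: take in full, 14 $ for value 59 ; 26 left.
HR: take in full, 14 $ for value 53 ; 12 left.
All 9 $ of QA fit (value 34) ; 3 remain.
Only 3 $ remain; take 3/20 of Finance for value 28×3/20 = 4.2.
Total value = 150.2.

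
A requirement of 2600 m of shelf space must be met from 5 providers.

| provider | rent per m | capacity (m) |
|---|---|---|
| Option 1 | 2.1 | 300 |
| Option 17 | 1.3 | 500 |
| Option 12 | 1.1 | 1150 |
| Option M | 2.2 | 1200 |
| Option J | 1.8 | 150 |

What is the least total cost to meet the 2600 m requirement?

3915

Use providers in increasing cost order.
Option 12 at 1.1: take all 1150 m ; 1450 still needed.
Option 17 at 1.3: take all 500 m ; 950 still needed.
Option J (1.8): use full 150 ; 800 m to go.
Option 1 (2.1): use full 300 ; 500 m to go.
Option M (2.2): take the remaining 500 ; done.
Cost = 1150×1.1 + 500×1.3 + 150×1.8 + 300×2.1 + 500×2.2 = 3915.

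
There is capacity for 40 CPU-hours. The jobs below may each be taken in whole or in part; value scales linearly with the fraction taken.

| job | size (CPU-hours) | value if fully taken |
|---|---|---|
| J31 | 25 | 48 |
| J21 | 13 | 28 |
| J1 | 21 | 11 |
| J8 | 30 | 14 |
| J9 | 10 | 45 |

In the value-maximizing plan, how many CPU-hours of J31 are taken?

17

Sort by value density: J9 45/10≈4.5, J21 28/13≈2.15, J31 48/25≈1.92, J1 11/21≈0.524, J8 14/30≈0.467.
Take all of J9 (10 CPU-hours, value 45) — 30 CPU-hours left.
Take all of J21 (13 CPU-hours, value 28) — 17 CPU-hours left.
17 CPU-hours left: a 17/25 share of J31 gives 48×17/25 = 32.64.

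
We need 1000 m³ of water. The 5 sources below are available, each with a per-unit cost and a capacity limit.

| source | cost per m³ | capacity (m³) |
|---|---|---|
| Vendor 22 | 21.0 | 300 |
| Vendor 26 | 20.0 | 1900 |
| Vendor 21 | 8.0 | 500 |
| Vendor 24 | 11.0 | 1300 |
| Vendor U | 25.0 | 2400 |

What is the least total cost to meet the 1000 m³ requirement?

9500

Cheapest first:
Vendor 21 at 8.0: take all 500 m³ ; 500 still needed.
Vendor 24 (11.0): take the remaining 500 ; done.
Vendor 26, Vendor 22, Vendor U: unused.
Cost = 500×8.0 + 500×11.0 = 9500.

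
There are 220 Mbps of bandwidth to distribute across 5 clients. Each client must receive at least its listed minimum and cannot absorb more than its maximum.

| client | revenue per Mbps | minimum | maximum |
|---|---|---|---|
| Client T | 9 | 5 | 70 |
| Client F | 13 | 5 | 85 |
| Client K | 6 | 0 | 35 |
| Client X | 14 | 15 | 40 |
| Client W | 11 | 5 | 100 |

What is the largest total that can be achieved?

Meeting every minimum uses 5+5+0+15+5 = 30 Mbps, leaving 190.
Highest revenue per Mbps first: Client X 14 > Client F 13 > Client W 11 > Client T 9 > Client K 6.
Give Client X 25 more to hit its cap of 40 → 165 left.
Give Client F 80 more to hit its cap of 85 → 85 left.
Client W: +85 (room for 95) → 90. Pool exhausted.
Total = 9×5 + 13×85 + 14×40 + 11×90 = 2700.

2700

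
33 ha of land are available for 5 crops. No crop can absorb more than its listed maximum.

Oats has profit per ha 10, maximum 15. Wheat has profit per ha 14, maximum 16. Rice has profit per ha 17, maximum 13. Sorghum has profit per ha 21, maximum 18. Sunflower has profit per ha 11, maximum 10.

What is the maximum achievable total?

Rank by profit per ha: Sorghum 21 > Rice 17 > Wheat 14 > Sunflower 11 > Oats 10.
Sorghum: +18 to 18 (cap) — 15 left.
Rice takes 13 to reach its cap of 13 — 2 left.
Wheat: +2 (room for 16) → 2. Pool exhausted.
Total = 14×2 + 17×13 + 21×18 = 627.

627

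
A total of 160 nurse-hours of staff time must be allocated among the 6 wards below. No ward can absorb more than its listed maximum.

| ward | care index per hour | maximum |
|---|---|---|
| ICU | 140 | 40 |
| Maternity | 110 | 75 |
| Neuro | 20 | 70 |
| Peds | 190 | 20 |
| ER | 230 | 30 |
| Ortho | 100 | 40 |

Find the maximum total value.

Order the wards by care index per hour: ER 230 > Peds 190 > ICU 140 > Maternity 110 > Ortho 100 > Neuro 20.
ER takes 30 to reach its cap of 30 ; 130 left.
Give Peds 20 to hit its cap of 20 ; 110 left.
Give ICU 40 to hit its cap of 40 ; 70 left.
Maternity has room for 75 but only 70 remain, so it gets 70.
Total = 140×40 + 110×70 + 190×20 + 230×30 = 24000.

24000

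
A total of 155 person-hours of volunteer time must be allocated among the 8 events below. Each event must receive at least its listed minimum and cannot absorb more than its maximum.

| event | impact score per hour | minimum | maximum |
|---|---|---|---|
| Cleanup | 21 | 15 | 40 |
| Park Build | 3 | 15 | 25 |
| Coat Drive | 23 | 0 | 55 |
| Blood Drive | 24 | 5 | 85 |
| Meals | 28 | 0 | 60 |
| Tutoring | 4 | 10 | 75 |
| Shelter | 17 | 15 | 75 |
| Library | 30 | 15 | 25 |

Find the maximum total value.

3445

Meeting every minimum uses 15+15+0+5+0+10+15+15 = 75 person-hours, leaving 80.
Order the events by impact score per hour: Library 30 > Meals 28 > Blood Drive 24 > Coat Drive 23 > Cleanup 21 > Shelter 17 > Tutoring 4 > Park Build 3.
Give Library 10 more to hit its cap of 25 → 70 left.
Give Meals 60 more to hit its cap of 60 → 10 left.
Blood Drive has room for 80 more but only 10 remain, so it gets 15.
Total = 21×15 + 3×15 + 24×15 + 28×60 + 4×10 + 17×15 + 30×25 = 3445.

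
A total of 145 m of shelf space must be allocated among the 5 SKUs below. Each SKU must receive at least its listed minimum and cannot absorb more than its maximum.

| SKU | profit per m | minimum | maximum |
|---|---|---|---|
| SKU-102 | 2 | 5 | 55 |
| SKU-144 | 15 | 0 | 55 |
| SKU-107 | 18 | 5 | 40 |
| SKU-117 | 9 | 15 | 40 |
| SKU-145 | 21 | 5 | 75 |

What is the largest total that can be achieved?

Meeting every minimum uses 5+0+5+15+5 = 30 m, leaving 115.
Order the SKUs by profit per m: SKU-145 21 > SKU-107 18 > SKU-144 15 > SKU-117 9 > SKU-102 2.
SKU-145 takes 70 more to reach its cap of 75 → 45 left.
Give SKU-107 35 more to hit its cap of 40 → 10 left.
SKU-144 has room for 55 more but only 10 remain, so it gets 10.
Total = 2×5 + 15×10 + 18×40 + 9×15 + 21×75 = 2590.

2590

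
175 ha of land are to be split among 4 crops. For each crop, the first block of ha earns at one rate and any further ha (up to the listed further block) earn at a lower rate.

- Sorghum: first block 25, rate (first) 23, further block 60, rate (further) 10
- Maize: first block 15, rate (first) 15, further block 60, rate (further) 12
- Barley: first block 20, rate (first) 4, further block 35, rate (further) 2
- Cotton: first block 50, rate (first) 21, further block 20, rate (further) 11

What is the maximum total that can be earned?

2840

Treat each block as its own option and order by rate: Sorghum/first 23 > Cotton/first 21 > Maize/first 15 > Maize/second 12 > Cotton/second 11 > Sorghum/second 10 > Barley/first 4 > Barley/second 2.
Fill Sorghum first block (25 at 23) → 150 left.
Fill Cotton first block (50 at 21) → 100 left.
Maize first at 15: fill all 15 → 85 left.
Maize/second (12): +60 → 25 left.
Cotton second at 11: fill all 20 → 5 left.
Sorghum/second: +5 of 60 at 10; pool empty.
Total = 23×25 + 21×50 + 15×15 + 12×60 + 11×20 + 10×5 = 2840.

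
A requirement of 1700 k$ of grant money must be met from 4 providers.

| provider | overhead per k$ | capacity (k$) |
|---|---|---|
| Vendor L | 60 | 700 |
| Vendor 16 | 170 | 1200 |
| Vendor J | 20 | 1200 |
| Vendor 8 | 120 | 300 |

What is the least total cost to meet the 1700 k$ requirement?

Fill from the cheapest provider first.
Vendor J at 20: take all 1200 k$ ; 500 still needed.
Vendor L (60): take the remaining 500 ; done.
Vendor 8, Vendor 16: unused.
Cost = 1200×20 + 500×60 = 54000.

54000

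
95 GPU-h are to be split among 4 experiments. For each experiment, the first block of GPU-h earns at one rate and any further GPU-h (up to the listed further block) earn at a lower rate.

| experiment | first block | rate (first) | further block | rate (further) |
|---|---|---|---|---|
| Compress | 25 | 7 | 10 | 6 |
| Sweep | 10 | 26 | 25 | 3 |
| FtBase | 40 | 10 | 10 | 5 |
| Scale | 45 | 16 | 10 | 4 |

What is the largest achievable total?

Order all 8 blocks by rate: Sweep/tier1 26 > Scale/tier1 16 > FtBase/tier1 10 > Compress/tier1 7 > Compress/tier2 6 > FtBase/tier2 5 > Scale/tier2 4 > Sweep/tier2 3.
Sweep/tier1 (26): +10 → 85 left.
Fill Scale tier1 block (45 at 16) → 40 left.
Fill FtBase tier1 block (40 at 10) → 0 left.
Total = 26×10 + 16×45 + 10×40 = 1380.

1380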